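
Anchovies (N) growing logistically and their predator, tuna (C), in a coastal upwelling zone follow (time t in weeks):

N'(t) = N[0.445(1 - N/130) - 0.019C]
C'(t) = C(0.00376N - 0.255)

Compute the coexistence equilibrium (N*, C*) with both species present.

N* ≈ 67.8, C* ≈ 11.2

From dC/dt = 0 with C > 0: 0.00376N* = 0.255, so N* = 67.8.
Substitute into dN/dt = 0: 0.445(1 - 67.8/130) = 0.019C*.
The bracket is 0.478, giving C* = 0.213/0.019 = 11.2.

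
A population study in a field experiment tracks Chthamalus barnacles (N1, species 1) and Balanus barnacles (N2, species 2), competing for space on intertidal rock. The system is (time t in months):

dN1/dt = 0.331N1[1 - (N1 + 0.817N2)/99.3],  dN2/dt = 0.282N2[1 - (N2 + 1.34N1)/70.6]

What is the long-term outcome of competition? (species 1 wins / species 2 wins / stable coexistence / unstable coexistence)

species 1 excludes species 2

Compare the nullcline intercepts: K1/α12 = 99.3/0.817 = 122 > K2 = 70.6; K2/α21 = 70.6/1.34 = 52.7 < K1 = 99.3.
Since the inequalities point opposite ways, species 1 can invade but species 2 cannot.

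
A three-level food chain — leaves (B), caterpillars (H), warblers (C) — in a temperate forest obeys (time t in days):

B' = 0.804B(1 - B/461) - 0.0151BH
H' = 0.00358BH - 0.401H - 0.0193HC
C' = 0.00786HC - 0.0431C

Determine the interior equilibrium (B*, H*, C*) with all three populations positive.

From dC/dt = 0: 0.00786H* = 0.0431, so H* = 5.48.
From dB/dt = 0: 0.804(1 - B*/461) = 0.0151·5.48, giving B* = 461·(1 - 0.103) = 414.
From dH/dt = 0: 0.00358·414 - 0.401 = 0.0193C*, so C* = 1.08/0.0193 = 55.9.

B* ≈ 414, H* ≈ 5.48, C* ≈ 55.9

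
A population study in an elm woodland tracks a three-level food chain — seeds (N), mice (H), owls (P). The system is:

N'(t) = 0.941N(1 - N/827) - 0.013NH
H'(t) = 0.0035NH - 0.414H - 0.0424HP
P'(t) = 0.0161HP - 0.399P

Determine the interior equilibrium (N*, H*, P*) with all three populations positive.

N* ≈ 544, H* ≈ 24.8, P* ≈ 35.1

From dP/dt = 0: 0.0161H* = 0.399, so H* = 24.8.
From dN/dt = 0: 0.941(1 - N*/827) = 0.013·24.8, giving N* = 827·(1 - 0.342) = 544.
From dH/dt = 0: 0.0035·544 - 0.414 = 0.0424P*, so P* = 1.49/0.0424 = 35.1.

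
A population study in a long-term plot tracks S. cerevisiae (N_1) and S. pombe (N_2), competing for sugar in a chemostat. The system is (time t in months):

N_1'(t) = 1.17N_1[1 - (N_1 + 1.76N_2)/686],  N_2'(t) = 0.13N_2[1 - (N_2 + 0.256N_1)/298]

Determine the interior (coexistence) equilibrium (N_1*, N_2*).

Setting both brackets to zero gives the nullclines N_1 + 1.76N_2 = 686 and 0.256N_1 + N_2 = 298.
Substituting N_2 = 298 - 0.256N_1 into the first: N_1(1 - 1.76·0.256) = 686 - 1.76·298.
So N_1* = 162/0.549 = 294, and then N_2* = 298 - 0.256·294 = 223.

N_1* ≈ 294, N_2* ≈ 223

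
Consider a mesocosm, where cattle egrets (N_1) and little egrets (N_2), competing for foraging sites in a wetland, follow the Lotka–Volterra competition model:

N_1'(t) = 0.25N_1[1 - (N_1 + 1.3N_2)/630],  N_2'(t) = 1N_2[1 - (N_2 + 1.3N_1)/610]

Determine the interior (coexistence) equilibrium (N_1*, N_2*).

N_1* ≈ 236, N_2* ≈ 303

Setting both brackets to zero gives the nullclines N_1 + 1.3N_2 = 630 and 1.3N_1 + N_2 = 610.
Substituting N_2 = 610 - 1.3N_1 into the first: N_1(1 - 1.3·1.3) = 630 - 1.3·610.
So N_1* = -163/-0.69 = 236, and then N_2* = 610 - 1.3·236 = 303.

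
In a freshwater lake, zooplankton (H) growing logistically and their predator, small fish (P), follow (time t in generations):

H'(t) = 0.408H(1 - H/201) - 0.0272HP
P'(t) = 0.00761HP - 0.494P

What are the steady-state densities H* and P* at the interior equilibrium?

From dP/dt = 0 with P > 0: 0.00761H* = 0.494, so H* = 64.9.
Substitute into dH/dt = 0: 0.408(1 - 64.9/201) = 0.0272P*.
The bracket is 0.677, giving P* = 0.276/0.0272 = 10.2.

H* ≈ 64.9, P* ≈ 10.2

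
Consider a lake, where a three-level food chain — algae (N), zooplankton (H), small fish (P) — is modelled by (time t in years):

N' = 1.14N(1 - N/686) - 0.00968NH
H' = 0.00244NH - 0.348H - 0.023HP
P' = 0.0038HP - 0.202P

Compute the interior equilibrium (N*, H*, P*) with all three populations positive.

From dP/dt = 0: 0.0038H* = 0.202, so H* = 53.2.
From dN/dt = 0: 1.14(1 - N*/686) = 0.00968·53.2, giving N* = 686·(1 - 0.451) = 376.
From dH/dt = 0: 0.00244·376 - 0.348 = 0.023P*, so P* = 0.57/0.023 = 24.8.

N* ≈ 376, H* ≈ 53.2, P* ≈ 24.8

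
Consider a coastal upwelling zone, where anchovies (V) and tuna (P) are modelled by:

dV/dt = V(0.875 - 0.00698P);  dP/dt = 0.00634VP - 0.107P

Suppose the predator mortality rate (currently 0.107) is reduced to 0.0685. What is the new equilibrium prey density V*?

At the interior fixed point, setting dP/dt = 0 with P > 0 fixes V* = (predator death rate)/(VP coefficient) — independent of the other coefficients.
With the change, V* = 0.0685/0.00634 = 10.8; it falls from 16.9.

V* ≈ 10.8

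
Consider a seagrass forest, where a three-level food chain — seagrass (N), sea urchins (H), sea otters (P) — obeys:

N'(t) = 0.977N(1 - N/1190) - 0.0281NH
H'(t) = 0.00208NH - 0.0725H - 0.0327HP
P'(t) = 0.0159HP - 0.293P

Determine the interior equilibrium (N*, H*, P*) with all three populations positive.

N* ≈ 559, H* ≈ 18.4, P* ≈ 33.4

From dP/dt = 0: 0.0159H* = 0.293, so H* = 18.4.
From dN/dt = 0: 0.977(1 - N*/1190) = 0.0281·18.4, giving N* = 1190·(1 - 0.53) = 559.
From dH/dt = 0: 0.00208·559 - 0.0725 = 0.0327P*, so P* = 1.09/0.0327 = 33.4.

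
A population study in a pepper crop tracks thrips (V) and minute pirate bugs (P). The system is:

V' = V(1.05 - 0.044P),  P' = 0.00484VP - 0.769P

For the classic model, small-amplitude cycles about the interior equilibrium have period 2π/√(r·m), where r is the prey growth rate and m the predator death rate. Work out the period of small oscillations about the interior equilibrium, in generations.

Here r = 1.05 and m = 0.769, so r·m = 0.807.
ω = √0.807 = 0.899 per generation, hence T = 2π/ω ≈ 6.99 generations.

T ≈ 6.99 generations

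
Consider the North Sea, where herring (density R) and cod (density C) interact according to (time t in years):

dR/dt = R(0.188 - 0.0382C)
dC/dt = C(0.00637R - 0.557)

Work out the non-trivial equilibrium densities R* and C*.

Set dC/dt = 0 with C > 0: 0.00637R - 0.557 = 0, so R* = 0.557/0.00637 = 87.4.
Set dR/dt = 0 with R > 0: 0.188 - 0.0382C = 0, so C* = 0.188/0.0382 = 4.92.

R* ≈ 87.4, C* ≈ 4.92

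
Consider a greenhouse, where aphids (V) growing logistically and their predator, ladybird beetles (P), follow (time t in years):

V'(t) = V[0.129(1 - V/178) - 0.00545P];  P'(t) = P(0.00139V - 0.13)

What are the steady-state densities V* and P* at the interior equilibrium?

From dP/dt = 0 with P > 0: 0.00139V* = 0.13, so V* = 93.5.
Substitute into dV/dt = 0: 0.129(1 - 93.5/178) = 0.00545P*.
The bracket is 0.475, giving P* = 0.0612/0.00545 = 11.2.

V* ≈ 93.5, P* ≈ 11.2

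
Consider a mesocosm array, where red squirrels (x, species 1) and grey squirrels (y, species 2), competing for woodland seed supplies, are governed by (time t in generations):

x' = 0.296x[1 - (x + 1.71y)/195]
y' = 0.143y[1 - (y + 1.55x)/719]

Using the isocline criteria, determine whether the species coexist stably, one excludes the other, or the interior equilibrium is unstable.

Compare the nullcline intercepts: K1/α12 = 195/1.71 = 114 < K2 = 719; K2/α21 = 719/1.55 = 464 > K1 = 195.
Since the inequalities point opposite ways, species 2 can invade but species 1 cannot.

species 2 excludes species 1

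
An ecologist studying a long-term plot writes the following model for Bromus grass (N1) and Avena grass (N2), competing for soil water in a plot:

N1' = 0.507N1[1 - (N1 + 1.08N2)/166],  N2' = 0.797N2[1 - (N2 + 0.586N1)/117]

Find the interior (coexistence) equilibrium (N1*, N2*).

N1* ≈ 108, N2* ≈ 53.7

Setting both brackets to zero gives the nullclines N1 + 1.08N2 = 166 and 0.586N1 + N2 = 117.
Substituting N2 = 117 - 0.586N1 into the first: N1(1 - 1.08·0.586) = 166 - 1.08·117.
So N1* = 39.6/0.367 = 108, and then N2* = 117 - 0.586·108 = 53.7.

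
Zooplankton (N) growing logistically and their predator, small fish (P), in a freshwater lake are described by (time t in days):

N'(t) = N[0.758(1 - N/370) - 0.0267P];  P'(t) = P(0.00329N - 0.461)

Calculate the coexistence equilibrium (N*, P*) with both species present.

N* ≈ 140, P* ≈ 17.6

From dP/dt = 0 with P > 0: 0.00329N* = 0.461, so N* = 140.
Substitute into dN/dt = 0: 0.758(1 - 140/370) = 0.0267P*.
The bracket is 0.621, giving P* = 0.471/0.0267 = 17.6.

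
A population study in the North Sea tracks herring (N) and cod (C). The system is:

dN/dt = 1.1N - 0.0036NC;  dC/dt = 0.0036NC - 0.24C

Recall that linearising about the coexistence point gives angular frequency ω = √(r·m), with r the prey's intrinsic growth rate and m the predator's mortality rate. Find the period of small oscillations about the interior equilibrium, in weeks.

Here r = 1.1 and m = 0.24, so r·m = 0.264.
ω = √0.264 = 0.514 per week, hence T = 2π/ω ≈ 12.2 weeks.

T ≈ 12.2 weeks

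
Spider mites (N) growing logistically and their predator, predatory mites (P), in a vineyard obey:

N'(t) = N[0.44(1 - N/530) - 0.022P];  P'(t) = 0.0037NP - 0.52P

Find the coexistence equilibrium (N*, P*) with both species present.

From dP/dt = 0 with P > 0: 0.0037N* = 0.52, so N* = 141.
Substitute into dN/dt = 0: 0.44(1 - 141/530) = 0.022P*.
The bracket is 0.735, giving P* = 0.323/0.022 = 14.7.

N* ≈ 141, P* ≈ 14.7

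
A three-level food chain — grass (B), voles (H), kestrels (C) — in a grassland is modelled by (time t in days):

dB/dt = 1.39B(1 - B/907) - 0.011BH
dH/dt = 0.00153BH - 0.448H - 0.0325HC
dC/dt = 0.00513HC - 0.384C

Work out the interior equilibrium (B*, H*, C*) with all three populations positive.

From dC/dt = 0: 0.00513H* = 0.384, so H* = 74.9.
From dB/dt = 0: 1.39(1 - B*/907) = 0.011·74.9, giving B* = 907·(1 - 0.592) = 370.
From dH/dt = 0: 0.00153·370 - 0.448 = 0.0325C*, so C* = 0.118/0.0325 = 3.62.

B* ≈ 370, H* ≈ 74.9, C* ≈ 3.62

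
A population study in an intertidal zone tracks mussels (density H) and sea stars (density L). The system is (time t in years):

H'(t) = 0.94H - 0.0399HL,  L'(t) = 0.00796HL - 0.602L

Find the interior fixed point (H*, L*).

H* ≈ 75.6, L* ≈ 23.6

Set dL/dt = 0 with L > 0: 0.00796H - 0.602 = 0, so H* = 0.602/0.00796 = 75.6.
Set dH/dt = 0 with H > 0: 0.94 - 0.0399L = 0, so L* = 0.94/0.0399 = 23.6.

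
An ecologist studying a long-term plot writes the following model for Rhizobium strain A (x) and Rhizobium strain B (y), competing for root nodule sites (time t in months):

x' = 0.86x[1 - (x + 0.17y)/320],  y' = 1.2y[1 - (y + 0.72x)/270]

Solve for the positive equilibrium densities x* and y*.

Setting both brackets to zero gives the nullclines x + 0.17y = 320 and 0.72x + y = 270.
Substituting y = 270 - 0.72x into the first: x(1 - 0.17·0.72) = 320 - 0.17·270.
So x* = 274/0.878 = 312, and then y* = 270 - 0.72·312 = 45.1.

x* ≈ 312, y* ≈ 45.1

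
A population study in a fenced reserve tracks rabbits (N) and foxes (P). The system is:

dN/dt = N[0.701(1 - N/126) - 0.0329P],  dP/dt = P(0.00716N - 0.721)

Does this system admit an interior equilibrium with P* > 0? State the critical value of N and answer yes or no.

Threshold N = 101; K > 101, so yes, the predator persists.

The predator equation gives dP/dt > 0 only when N > 0.721/0.00716 = 101.
Without the predator, N → K = 126. Since 126 > 101, the predator can invade and persist.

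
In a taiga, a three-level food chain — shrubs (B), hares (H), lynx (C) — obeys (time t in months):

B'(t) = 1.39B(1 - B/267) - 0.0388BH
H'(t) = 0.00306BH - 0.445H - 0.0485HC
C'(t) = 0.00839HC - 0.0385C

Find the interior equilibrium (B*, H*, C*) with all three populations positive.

From dC/dt = 0: 0.00839H* = 0.0385, so H* = 4.59.
From dB/dt = 0: 1.39(1 - B*/267) = 0.0388·4.59, giving B* = 267·(1 - 0.128) = 233.
From dH/dt = 0: 0.00306·233 - 0.445 = 0.0485C*, so C* = 0.267/0.0485 = 5.51.

B* ≈ 233, H* ≈ 4.59, C* ≈ 5.51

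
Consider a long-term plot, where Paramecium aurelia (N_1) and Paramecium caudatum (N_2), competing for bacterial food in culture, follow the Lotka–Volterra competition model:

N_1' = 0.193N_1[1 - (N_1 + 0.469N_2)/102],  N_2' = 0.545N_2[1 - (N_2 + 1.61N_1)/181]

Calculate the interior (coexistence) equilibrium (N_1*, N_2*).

N_1* ≈ 69.9, N_2* ≈ 68.5

Setting both brackets to zero gives the nullclines N_1 + 0.469N_2 = 102 and 1.61N_1 + N_2 = 181.
Substituting N_2 = 181 - 1.61N_1 into the first: N_1(1 - 0.469·1.61) = 102 - 0.469·181.
So N_1* = 17.1/0.245 = 69.9, and then N_2* = 181 - 1.61·69.9 = 68.5.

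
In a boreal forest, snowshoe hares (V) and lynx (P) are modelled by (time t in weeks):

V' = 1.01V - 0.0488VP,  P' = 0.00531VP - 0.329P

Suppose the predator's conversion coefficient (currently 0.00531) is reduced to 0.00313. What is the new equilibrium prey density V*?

V* ≈ 105

At the interior fixed point, setting dP/dt = 0 with P > 0 fixes V* = (predator death rate)/(VP coefficient) — independent of the other coefficients.
With the change, V* = 0.329/0.00313 = 105; it rises from 62.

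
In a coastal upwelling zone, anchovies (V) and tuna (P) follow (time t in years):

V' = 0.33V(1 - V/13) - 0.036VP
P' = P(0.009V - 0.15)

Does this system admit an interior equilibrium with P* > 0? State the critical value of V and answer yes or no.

The predator equation gives dP/dt > 0 only when V > 0.15/0.009 = 16.7.
Without the predator, V → K = 13. Since 13 < 16.7, the predator cannot invade.

Threshold V = 16.7; K < 16.7, so no, the predator goes extinct.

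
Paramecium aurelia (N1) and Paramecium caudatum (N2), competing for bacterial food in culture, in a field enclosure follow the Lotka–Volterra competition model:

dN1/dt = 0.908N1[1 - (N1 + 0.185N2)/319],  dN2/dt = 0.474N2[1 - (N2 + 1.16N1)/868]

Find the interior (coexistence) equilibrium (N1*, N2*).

Setting both brackets to zero gives the nullclines N1 + 0.185N2 = 319 and 1.16N1 + N2 = 868.
Substituting N2 = 868 - 1.16N1 into the first: N1(1 - 0.185·1.16) = 319 - 0.185·868.
So N1* = 158/0.785 = 202, and then N2* = 868 - 1.16·202 = 634.

N1* ≈ 202, N2* ≈ 634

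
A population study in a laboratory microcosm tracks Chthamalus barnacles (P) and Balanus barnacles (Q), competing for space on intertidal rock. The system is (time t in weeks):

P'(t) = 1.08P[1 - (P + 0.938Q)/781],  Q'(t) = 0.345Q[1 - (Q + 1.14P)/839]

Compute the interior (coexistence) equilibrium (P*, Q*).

Setting both brackets to zero gives the nullclines P + 0.938Q = 781 and 1.14P + Q = 839.
Substituting Q = 839 - 1.14P into the first: P(1 - 0.938·1.14) = 781 - 0.938·839.
So P* = -5.98/-0.0693 = 86.3, and then Q* = 839 - 1.14·86.3 = 741.

P* ≈ 86.3, Q* ≈ 741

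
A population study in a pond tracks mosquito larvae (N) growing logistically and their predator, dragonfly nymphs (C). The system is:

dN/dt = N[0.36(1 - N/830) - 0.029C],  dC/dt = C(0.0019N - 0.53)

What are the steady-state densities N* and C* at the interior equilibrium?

N* ≈ 279, C* ≈ 8.24

From dC/dt = 0 with C > 0: 0.0019N* = 0.53, so N* = 279.
Substitute into dN/dt = 0: 0.36(1 - 279/830) = 0.029C*.
The bracket is 0.664, giving C* = 0.239/0.029 = 8.24.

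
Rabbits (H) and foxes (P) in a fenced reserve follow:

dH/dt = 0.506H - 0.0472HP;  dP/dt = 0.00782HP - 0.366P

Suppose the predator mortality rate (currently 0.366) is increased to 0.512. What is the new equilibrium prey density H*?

At the interior fixed point, setting dP/dt = 0 with P > 0 fixes H* = (predator death rate)/(HP coefficient) — independent of the other coefficients.
With the change, H* = 0.512/0.00782 = 65.5; it rises from 46.8.

H* ≈ 65.5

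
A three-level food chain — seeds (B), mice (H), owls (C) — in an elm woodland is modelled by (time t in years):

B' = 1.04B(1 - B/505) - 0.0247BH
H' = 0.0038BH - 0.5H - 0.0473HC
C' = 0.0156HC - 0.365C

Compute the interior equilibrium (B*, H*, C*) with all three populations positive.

B* ≈ 224, H* ≈ 23.4, C* ≈ 7.46

From dC/dt = 0: 0.0156H* = 0.365, so H* = 23.4.
From dB/dt = 0: 1.04(1 - B*/505) = 0.0247·23.4, giving B* = 505·(1 - 0.556) = 224.
From dH/dt = 0: 0.0038·224 - 0.5 = 0.0473C*, so C* = 0.353/0.0473 = 7.46.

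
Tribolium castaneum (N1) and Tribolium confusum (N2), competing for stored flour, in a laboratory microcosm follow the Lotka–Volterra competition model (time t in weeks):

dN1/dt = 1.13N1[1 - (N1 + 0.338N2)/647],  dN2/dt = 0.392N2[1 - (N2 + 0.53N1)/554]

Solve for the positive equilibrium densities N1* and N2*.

Setting both brackets to zero gives the nullclines N1 + 0.338N2 = 647 and 0.53N1 + N2 = 554.
Substituting N2 = 554 - 0.53N1 into the first: N1(1 - 0.338·0.53) = 647 - 0.338·554.
So N1* = 460/0.821 = 560, and then N2* = 554 - 0.53·560 = 257.

N1* ≈ 560, N2* ≈ 257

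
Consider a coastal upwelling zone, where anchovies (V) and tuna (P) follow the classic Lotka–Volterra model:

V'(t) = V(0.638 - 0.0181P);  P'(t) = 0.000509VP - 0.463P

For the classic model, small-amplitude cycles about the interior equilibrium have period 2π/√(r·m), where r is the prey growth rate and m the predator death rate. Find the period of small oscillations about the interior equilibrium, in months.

Here r = 0.638 and m = 0.463, so r·m = 0.295.
ω = √0.295 = 0.544 per month, hence T = 2π/ω ≈ 11.6 months.

T ≈ 11.6 months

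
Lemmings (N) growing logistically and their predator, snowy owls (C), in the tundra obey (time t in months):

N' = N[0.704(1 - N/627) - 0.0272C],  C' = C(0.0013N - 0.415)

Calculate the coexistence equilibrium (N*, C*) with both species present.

N* ≈ 319, C* ≈ 12.7

From dC/dt = 0 with C > 0: 0.0013N* = 0.415, so N* = 319.
Substitute into dN/dt = 0: 0.704(1 - 319/627) = 0.0272C*.
The bracket is 0.491, giving C* = 0.346/0.0272 = 12.7.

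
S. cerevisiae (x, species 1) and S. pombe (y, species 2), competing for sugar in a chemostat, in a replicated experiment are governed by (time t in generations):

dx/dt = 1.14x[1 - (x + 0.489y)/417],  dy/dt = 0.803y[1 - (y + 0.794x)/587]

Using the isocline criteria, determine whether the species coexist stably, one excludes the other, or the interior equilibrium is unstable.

Compare the nullcline intercepts: K1/α12 = 417/0.489 = 853 > K2 = 587; K2/α21 = 587/0.794 = 739 > K1 = 417.
Since both inequalities hold, each species can invade when rare, so the interior equilibrium is stable.

stable coexistence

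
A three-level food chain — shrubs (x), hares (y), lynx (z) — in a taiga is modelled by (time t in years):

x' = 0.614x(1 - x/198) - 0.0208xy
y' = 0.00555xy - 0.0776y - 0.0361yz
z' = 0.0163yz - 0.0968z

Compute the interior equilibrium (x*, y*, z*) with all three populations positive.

x* ≈ 158, y* ≈ 5.94, z* ≈ 22.2

From dz/dt = 0: 0.0163y* = 0.0968, so y* = 5.94.
From dx/dt = 0: 0.614(1 - x*/198) = 0.0208·5.94, giving x* = 198·(1 - 0.201) = 158.
From dy/dt = 0: 0.00555·158 - 0.0776 = 0.0361z*, so z* = 0.8/0.0361 = 22.2.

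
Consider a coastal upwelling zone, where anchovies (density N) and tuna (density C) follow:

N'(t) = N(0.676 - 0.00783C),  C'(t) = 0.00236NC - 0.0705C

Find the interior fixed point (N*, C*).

Set dC/dt = 0 with C > 0: 0.00236N - 0.0705 = 0, so N* = 0.0705/0.00236 = 29.9.
Set dN/dt = 0 with N > 0: 0.676 - 0.00783C = 0, so C* = 0.676/0.00783 = 86.3.

N* ≈ 29.9, C* ≈ 86.3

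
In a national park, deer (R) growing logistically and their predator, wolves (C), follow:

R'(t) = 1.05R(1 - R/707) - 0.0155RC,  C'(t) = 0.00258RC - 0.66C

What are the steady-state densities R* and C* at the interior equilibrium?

From dC/dt = 0 with C > 0: 0.00258R* = 0.66, so R* = 256.
Substitute into dR/dt = 0: 1.05(1 - 256/707) = 0.0155C*.
The bracket is 0.638, giving C* = 0.67/0.0155 = 43.2.

R* ≈ 256, C* ≈ 43.2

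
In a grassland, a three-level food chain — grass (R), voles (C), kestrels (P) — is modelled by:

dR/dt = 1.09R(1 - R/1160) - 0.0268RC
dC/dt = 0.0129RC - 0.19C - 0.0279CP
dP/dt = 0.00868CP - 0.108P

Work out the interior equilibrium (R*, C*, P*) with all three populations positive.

R* ≈ 805, C* ≈ 12.4, P* ≈ 365

From dP/dt = 0: 0.00868C* = 0.108, so C* = 12.4.
From dR/dt = 0: 1.09(1 - R*/1160) = 0.0268·12.4, giving R* = 1160·(1 - 0.306) = 805.
From dC/dt = 0: 0.0129·805 - 0.19 = 0.0279P*, so P* = 10.2/0.0279 = 365.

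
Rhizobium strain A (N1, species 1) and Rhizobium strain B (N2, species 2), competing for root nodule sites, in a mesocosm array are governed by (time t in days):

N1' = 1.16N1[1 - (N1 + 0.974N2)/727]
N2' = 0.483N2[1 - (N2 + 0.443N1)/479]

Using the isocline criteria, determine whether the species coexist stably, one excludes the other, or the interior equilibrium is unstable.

stable coexistence

Compare the nullcline intercepts: K1/α12 = 727/0.974 = 746 > K2 = 479; K2/α21 = 479/0.443 = 1080 > K1 = 727.
Since both inequalities hold, each species can invade when rare, so the interior equilibrium is stable.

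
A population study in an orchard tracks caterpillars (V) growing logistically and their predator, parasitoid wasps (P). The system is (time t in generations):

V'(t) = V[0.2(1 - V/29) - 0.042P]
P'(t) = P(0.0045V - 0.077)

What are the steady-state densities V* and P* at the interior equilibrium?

From dP/dt = 0 with P > 0: 0.0045V* = 0.077, so V* = 17.1.
Substitute into dV/dt = 0: 0.2(1 - 17.1/29) = 0.042P*.
The bracket is 0.41, giving P* = 0.082/0.042 = 1.95.

V* ≈ 17.1, P* ≈ 1.95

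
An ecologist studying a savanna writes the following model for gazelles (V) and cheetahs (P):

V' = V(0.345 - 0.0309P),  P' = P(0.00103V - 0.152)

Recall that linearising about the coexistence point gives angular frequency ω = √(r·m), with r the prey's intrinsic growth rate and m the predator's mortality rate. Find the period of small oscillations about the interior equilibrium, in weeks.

T ≈ 27.4 weeks

Here r = 0.345 and m = 0.152, so r·m = 0.0524.
ω = √0.0524 = 0.229 per week, hence T = 2π/ω ≈ 27.4 weeks.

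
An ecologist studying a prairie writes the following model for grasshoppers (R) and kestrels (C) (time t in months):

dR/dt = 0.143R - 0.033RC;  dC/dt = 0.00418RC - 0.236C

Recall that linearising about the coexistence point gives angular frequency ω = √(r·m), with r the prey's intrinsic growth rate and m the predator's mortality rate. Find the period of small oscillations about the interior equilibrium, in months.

Here r = 0.143 and m = 0.236, so r·m = 0.0337.
ω = √0.0337 = 0.184 per month, hence T = 2π/ω ≈ 34.2 months.

T ≈ 34.2 months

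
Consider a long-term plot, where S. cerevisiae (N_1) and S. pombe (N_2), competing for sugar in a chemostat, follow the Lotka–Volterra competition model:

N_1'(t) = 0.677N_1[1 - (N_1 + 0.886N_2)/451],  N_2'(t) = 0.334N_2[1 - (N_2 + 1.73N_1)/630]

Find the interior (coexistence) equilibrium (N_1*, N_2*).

N_1* ≈ 201, N_2* ≈ 282

Setting both brackets to zero gives the nullclines N_1 + 0.886N_2 = 451 and 1.73N_1 + N_2 = 630.
Substituting N_2 = 630 - 1.73N_1 into the first: N_1(1 - 0.886·1.73) = 451 - 0.886·630.
So N_1* = -107/-0.533 = 201, and then N_2* = 630 - 1.73·201 = 282.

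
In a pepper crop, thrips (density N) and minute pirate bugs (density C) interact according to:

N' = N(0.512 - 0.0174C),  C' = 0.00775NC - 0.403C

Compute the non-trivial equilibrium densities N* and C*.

N* ≈ 52, C* ≈ 29.4

Set dC/dt = 0 with C > 0: 0.00775N - 0.403 = 0, so N* = 0.403/0.00775 = 52.
Set dN/dt = 0 with N > 0: 0.512 - 0.0174C = 0, so C* = 0.512/0.0174 = 29.4.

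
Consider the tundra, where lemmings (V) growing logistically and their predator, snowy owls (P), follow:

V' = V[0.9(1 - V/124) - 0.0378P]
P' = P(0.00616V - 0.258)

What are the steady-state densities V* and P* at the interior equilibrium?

V* ≈ 41.9, P* ≈ 15.8

From dP/dt = 0 with P > 0: 0.00616V* = 0.258, so V* = 41.9.
Substitute into dV/dt = 0: 0.9(1 - 41.9/124) = 0.0378P*.
The bracket is 0.662, giving P* = 0.596/0.0378 = 15.8.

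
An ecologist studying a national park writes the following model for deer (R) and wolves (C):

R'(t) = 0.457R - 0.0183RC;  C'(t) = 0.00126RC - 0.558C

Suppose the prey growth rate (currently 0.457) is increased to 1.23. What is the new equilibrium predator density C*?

At the interior fixed point, setting dR/dt = 0 with R > 0 fixes C* = (prey growth rate)/(RC coefficient) — independent of the other coefficients.
With the change, C* = 1.23/0.0183 = 67.2; it rises from 25.

C* ≈ 67.2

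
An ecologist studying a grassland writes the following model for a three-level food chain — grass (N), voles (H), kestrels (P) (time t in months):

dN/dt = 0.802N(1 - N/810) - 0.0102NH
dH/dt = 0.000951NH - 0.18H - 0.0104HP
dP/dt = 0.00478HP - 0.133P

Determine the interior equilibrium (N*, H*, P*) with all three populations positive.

From dP/dt = 0: 0.00478H* = 0.133, so H* = 27.8.
From dN/dt = 0: 0.802(1 - N*/810) = 0.0102·27.8, giving N* = 810·(1 - 0.354) = 523.
From dH/dt = 0: 0.000951·523 - 0.18 = 0.0104P*, so P* = 0.318/0.0104 = 30.5.

N* ≈ 523, H* ≈ 27.8, P* ≈ 30.5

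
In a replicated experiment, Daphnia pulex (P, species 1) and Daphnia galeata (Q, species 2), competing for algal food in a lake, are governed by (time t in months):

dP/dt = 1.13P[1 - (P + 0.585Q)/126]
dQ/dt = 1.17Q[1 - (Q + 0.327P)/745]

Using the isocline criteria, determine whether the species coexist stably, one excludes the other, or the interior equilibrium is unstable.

Compare the nullcline intercepts: K1/α12 = 126/0.585 = 215 < K2 = 745; K2/α21 = 745/0.327 = 2280 > K1 = 126.
Since the inequalities point opposite ways, species 2 can invade but species 1 cannot.

species 2 excludes species 1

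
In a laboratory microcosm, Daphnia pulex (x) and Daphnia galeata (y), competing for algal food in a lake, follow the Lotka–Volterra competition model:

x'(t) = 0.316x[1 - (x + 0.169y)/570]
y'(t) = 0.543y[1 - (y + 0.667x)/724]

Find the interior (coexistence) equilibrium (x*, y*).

x* ≈ 505, y* ≈ 387

Setting both brackets to zero gives the nullclines x + 0.169y = 570 and 0.667x + y = 724.
Substituting y = 724 - 0.667x into the first: x(1 - 0.169·0.667) = 570 - 0.169·724.
So x* = 448/0.887 = 505, and then y* = 724 - 0.667·505 = 387.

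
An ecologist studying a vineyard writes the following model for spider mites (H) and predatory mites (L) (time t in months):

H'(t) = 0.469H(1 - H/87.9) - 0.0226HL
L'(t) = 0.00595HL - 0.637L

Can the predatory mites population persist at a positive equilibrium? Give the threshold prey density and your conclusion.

Threshold H = 107; K < 107, so no, the predator goes extinct.

The predator equation gives dL/dt > 0 only when H > 0.637/0.00595 = 107.
Without the predator, H → K = 87.9. Since 87.9 < 107, the predator cannot invade.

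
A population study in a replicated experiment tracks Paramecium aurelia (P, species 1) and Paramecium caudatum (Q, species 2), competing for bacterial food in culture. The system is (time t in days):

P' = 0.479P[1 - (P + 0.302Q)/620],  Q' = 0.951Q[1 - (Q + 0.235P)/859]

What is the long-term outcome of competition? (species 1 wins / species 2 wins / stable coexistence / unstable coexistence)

stable coexistence

Compare the nullcline intercepts: K1/α12 = 620/0.302 = 2050 > K2 = 859; K2/α21 = 859/0.235 = 3660 > K1 = 620.
Since both inequalities hold, each species can invade when rare, so the interior equilibrium is stable.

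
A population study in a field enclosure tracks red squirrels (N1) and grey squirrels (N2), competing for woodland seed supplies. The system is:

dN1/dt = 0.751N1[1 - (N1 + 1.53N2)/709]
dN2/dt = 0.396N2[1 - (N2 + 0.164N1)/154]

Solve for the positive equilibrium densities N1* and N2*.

Setting both brackets to zero gives the nullclines N1 + 1.53N2 = 709 and 0.164N1 + N2 = 154.
Substituting N2 = 154 - 0.164N1 into the first: N1(1 - 1.53·0.164) = 709 - 1.53·154.
So N1* = 473/0.749 = 632, and then N2* = 154 - 0.164·632 = 50.4.

N1* ≈ 632, N2* ≈ 50.4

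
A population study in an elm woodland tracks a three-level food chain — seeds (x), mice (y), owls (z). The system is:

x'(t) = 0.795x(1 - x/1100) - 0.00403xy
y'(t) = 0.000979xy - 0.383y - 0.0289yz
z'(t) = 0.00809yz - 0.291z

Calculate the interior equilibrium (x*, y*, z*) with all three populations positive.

x* ≈ 899, y* ≈ 36, z* ≈ 17.2

From dz/dt = 0: 0.00809y* = 0.291, so y* = 36.
From dx/dt = 0: 0.795(1 - x*/1100) = 0.00403·36, giving x* = 1100·(1 - 0.182) = 899.
From dy/dt = 0: 0.000979·899 - 0.383 = 0.0289z*, so z* = 0.498/0.0289 = 17.2.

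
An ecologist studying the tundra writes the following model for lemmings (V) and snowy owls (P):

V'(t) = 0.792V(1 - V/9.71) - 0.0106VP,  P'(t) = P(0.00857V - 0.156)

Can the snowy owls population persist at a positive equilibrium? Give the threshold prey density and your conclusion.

Threshold V = 18.2; K < 18.2, so no, the predator goes extinct.

The predator equation gives dP/dt > 0 only when V > 0.156/0.00857 = 18.2.
Without the predator, V → K = 9.71. Since 9.71 < 18.2, the predator cannot invade.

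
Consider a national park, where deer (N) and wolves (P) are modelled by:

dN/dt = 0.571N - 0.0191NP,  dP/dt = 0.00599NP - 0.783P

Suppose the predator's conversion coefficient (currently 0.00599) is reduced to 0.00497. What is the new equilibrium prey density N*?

N* ≈ 158

At the interior fixed point, setting dP/dt = 0 with P > 0 fixes N* = (predator death rate)/(NP coefficient) — independent of the other coefficients.
With the change, N* = 0.783/0.00497 = 158; it rises from 131.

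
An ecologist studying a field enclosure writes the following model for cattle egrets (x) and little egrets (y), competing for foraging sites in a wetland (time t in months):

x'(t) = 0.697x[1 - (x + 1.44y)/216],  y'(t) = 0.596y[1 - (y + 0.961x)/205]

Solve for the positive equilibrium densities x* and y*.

Setting both brackets to zero gives the nullclines x + 1.44y = 216 and 0.961x + y = 205.
Substituting y = 205 - 0.961x into the first: x(1 - 1.44·0.961) = 216 - 1.44·205.
So x* = -79.2/-0.384 = 206, and then y* = 205 - 0.961·206 = 6.71.

x* ≈ 206, y* ≈ 6.71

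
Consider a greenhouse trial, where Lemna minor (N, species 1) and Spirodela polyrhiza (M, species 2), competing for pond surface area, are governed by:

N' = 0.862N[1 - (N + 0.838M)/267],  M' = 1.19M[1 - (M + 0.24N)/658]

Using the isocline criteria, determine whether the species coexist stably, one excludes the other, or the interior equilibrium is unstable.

species 2 excludes species 1

Compare the nullcline intercepts: K1/α12 = 267/0.838 = 319 < K2 = 658; K2/α21 = 658/0.24 = 2740 > K1 = 267.
Since the inequalities point opposite ways, species 2 can invade but species 1 cannot.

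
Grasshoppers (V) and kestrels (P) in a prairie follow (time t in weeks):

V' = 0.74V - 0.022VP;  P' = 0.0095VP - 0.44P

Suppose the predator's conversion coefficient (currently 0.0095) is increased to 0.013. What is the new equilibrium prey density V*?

At the interior fixed point, setting dP/dt = 0 with P > 0 fixes V* = (predator death rate)/(VP coefficient) — independent of the other coefficients.
With the change, V* = 0.44/0.013 = 33.8; it falls from 46.3.

V* ≈ 33.8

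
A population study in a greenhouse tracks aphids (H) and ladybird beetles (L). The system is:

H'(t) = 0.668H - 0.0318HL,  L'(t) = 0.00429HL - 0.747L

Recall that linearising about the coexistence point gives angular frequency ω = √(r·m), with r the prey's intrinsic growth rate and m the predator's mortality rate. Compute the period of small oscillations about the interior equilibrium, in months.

Here r = 0.668 and m = 0.747, so r·m = 0.499.
ω = √0.499 = 0.706 per month, hence T = 2π/ω ≈ 8.89 months.

T ≈ 8.89 months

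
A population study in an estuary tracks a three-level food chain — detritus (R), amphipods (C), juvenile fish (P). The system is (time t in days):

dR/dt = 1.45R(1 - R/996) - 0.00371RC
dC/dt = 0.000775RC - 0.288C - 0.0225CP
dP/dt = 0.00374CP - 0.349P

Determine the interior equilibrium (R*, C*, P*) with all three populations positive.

From dP/dt = 0: 0.00374C* = 0.349, so C* = 93.3.
From dR/dt = 0: 1.45(1 - R*/996) = 0.00371·93.3, giving R* = 996·(1 - 0.239) = 758.
From dC/dt = 0: 0.000775·758 - 0.288 = 0.0225P*, so P* = 0.3/0.0225 = 13.3.

R* ≈ 758, C* ≈ 93.3, P* ≈ 13.3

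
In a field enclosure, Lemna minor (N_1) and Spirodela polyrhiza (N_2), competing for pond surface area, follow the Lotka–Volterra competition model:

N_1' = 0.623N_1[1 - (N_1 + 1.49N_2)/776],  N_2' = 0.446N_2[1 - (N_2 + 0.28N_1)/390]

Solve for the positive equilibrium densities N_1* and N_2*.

Setting both brackets to zero gives the nullclines N_1 + 1.49N_2 = 776 and 0.28N_1 + N_2 = 390.
Substituting N_2 = 390 - 0.28N_1 into the first: N_1(1 - 1.49·0.28) = 776 - 1.49·390.
So N_1* = 195/0.583 = 334, and then N_2* = 390 - 0.28·334 = 296.

N_1* ≈ 334, N_2* ≈ 296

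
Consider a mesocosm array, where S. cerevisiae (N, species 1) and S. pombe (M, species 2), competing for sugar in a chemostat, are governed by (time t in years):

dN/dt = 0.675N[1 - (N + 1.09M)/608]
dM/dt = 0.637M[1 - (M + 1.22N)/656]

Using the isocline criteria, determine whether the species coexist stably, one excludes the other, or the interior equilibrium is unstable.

Compare the nullcline intercepts: K1/α12 = 608/1.09 = 558 < K2 = 656; K2/α21 = 656/1.22 = 538 < K1 = 608.
Since both are reversed, neither can invade when rare; the interior point is a saddle.

unstable coexistence (outcome depends on initial conditions)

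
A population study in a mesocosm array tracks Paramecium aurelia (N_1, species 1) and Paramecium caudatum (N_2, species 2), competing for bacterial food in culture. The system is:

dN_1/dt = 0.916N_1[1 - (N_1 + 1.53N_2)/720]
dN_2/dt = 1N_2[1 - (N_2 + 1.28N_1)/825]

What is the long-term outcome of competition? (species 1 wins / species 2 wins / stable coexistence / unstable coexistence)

Compare the nullcline intercepts: K1/α12 = 720/1.53 = 471 < K2 = 825; K2/α21 = 825/1.28 = 645 < K1 = 720.
Since both are reversed, neither can invade when rare; the interior point is a saddle.

unstable coexistence (outcome depends on initial conditions)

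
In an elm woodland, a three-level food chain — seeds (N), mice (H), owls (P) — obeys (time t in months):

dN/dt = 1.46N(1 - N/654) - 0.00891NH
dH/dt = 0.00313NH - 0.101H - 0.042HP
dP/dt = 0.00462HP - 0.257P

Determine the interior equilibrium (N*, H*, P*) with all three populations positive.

N* ≈ 432, H* ≈ 55.6, P* ≈ 29.8

From dP/dt = 0: 0.00462H* = 0.257, so H* = 55.6.
From dN/dt = 0: 1.46(1 - N*/654) = 0.00891·55.6, giving N* = 654·(1 - 0.339) = 432.
From dH/dt = 0: 0.00313·432 - 0.101 = 0.042P*, so P* = 1.25/0.042 = 29.8.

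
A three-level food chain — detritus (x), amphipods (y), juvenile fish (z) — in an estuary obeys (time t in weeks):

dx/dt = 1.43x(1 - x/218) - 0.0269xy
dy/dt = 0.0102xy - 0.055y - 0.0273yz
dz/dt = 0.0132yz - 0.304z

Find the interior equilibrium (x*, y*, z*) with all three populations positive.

From dz/dt = 0: 0.0132y* = 0.304, so y* = 23.
From dx/dt = 0: 1.43(1 - x*/218) = 0.0269·23, giving x* = 218·(1 - 0.433) = 124.
From dy/dt = 0: 0.0102·124 - 0.055 = 0.0273z*, so z* = 1.21/0.0273 = 44.1.

x* ≈ 124, y* ≈ 23, z* ≈ 44.1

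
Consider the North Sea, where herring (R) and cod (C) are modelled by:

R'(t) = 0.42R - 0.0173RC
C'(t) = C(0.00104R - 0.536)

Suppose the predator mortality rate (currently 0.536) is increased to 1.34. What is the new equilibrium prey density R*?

R* ≈ 1290

At the interior fixed point, setting dC/dt = 0 with C > 0 fixes R* = (predator death rate)/(RC coefficient) — independent of the other coefficients.
With the change, R* = 1.34/0.00104 = 1290; it rises from 515.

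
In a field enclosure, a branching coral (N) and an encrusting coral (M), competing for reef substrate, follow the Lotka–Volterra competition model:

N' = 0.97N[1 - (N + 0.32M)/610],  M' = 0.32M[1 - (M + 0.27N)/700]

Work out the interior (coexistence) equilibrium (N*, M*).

N* ≈ 423, M* ≈ 586

Setting both brackets to zero gives the nullclines N + 0.32M = 610 and 0.27N + M = 700.
Substituting M = 700 - 0.27N into the first: N(1 - 0.32·0.27) = 610 - 0.32·700.
So N* = 386/0.914 = 423, and then M* = 700 - 0.27·423 = 586.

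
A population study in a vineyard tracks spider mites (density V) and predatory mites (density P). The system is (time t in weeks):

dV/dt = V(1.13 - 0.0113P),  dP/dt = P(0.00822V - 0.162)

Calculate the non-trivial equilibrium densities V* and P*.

Set dP/dt = 0 with P > 0: 0.00822V - 0.162 = 0, so V* = 0.162/0.00822 = 19.7.
Set dV/dt = 0 with V > 0: 1.13 - 0.0113P = 0, so P* = 1.13/0.0113 = 100.

V* ≈ 19.7, P* ≈ 100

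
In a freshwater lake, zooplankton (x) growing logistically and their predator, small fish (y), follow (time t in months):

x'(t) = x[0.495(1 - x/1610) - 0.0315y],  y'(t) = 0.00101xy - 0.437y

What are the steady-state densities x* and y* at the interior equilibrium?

x* ≈ 433, y* ≈ 11.5

From dy/dt = 0 with y > 0: 0.00101x* = 0.437, so x* = 433.
Substitute into dx/dt = 0: 0.495(1 - 433/1610) = 0.0315y*.
The bracket is 0.731, giving y* = 0.362/0.0315 = 11.5.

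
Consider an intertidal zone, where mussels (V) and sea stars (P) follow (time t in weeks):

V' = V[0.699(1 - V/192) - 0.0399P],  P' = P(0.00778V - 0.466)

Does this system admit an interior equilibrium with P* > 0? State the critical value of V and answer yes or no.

The predator equation gives dP/dt > 0 only when V > 0.466/0.00778 = 59.9.
Without the predator, V → K = 192. Since 192 > 59.9, the predator can invade and persist.

Threshold V = 59.9; K > 59.9, so yes, the predator persists.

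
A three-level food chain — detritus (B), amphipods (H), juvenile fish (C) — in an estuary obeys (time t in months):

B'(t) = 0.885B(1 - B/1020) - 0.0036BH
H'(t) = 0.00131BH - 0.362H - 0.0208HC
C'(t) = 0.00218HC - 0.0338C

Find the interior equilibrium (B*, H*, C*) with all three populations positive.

B* ≈ 956, H* ≈ 15.5, C* ≈ 42.8

From dC/dt = 0: 0.00218H* = 0.0338, so H* = 15.5.
From dB/dt = 0: 0.885(1 - B*/1020) = 0.0036·15.5, giving B* = 1020·(1 - 0.0631) = 956.
From dH/dt = 0: 0.00131·956 - 0.362 = 0.0208C*, so C* = 0.89/0.0208 = 42.8.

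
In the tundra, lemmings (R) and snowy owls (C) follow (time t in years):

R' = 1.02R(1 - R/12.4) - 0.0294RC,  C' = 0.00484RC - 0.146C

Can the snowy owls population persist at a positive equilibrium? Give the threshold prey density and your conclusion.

The predator equation gives dC/dt > 0 only when R > 0.146/0.00484 = 30.2.
Without the predator, R → K = 12.4. Since 12.4 < 30.2, the predator cannot invade.

Threshold R = 30.2; K < 30.2, so no, the predator goes extinct.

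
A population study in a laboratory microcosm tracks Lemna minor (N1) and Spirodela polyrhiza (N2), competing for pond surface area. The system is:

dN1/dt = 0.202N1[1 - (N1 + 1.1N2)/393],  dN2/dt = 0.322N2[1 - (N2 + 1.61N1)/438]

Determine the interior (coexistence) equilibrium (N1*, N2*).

N1* ≈ 115, N2* ≈ 253

Setting both brackets to zero gives the nullclines N1 + 1.1N2 = 393 and 1.61N1 + N2 = 438.
Substituting N2 = 438 - 1.61N1 into the first: N1(1 - 1.1·1.61) = 393 - 1.1·438.
So N1* = -88.8/-0.771 = 115, and then N2* = 438 - 1.61·115 = 253.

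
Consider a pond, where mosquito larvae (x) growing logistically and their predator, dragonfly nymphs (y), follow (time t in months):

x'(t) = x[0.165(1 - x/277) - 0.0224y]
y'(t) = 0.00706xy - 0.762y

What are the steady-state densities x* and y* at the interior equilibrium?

x* ≈ 108, y* ≈ 4.5

From dy/dt = 0 with y > 0: 0.00706x* = 0.762, so x* = 108.
Substitute into dx/dt = 0: 0.165(1 - 108/277) = 0.0224y*.
The bracket is 0.61, giving y* = 0.101/0.0224 = 4.5.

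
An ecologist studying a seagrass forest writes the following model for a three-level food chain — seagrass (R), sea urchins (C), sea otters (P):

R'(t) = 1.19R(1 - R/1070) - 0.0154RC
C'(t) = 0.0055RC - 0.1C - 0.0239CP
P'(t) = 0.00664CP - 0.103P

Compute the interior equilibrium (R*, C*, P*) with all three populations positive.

R* ≈ 855, C* ≈ 15.5, P* ≈ 193

From dP/dt = 0: 0.00664C* = 0.103, so C* = 15.5.
From dR/dt = 0: 1.19(1 - R*/1070) = 0.0154·15.5, giving R* = 1070·(1 - 0.201) = 855.
From dC/dt = 0: 0.0055·855 - 0.1 = 0.0239P*, so P* = 4.6/0.0239 = 193.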